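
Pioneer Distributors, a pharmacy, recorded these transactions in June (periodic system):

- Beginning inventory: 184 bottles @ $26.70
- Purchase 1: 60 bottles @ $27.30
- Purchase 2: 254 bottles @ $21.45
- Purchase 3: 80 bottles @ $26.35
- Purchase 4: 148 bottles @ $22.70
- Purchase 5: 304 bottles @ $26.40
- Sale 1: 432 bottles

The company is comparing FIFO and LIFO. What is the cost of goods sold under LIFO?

COGS = $10,931.20

FIFO COGS: 184 @ $26.70 + 60 @ $27.30 + 188 @ $21.45 = $10,583.40
LIFO COGS: 304 @ $26.40 + 128 @ $22.70 = $10,931.20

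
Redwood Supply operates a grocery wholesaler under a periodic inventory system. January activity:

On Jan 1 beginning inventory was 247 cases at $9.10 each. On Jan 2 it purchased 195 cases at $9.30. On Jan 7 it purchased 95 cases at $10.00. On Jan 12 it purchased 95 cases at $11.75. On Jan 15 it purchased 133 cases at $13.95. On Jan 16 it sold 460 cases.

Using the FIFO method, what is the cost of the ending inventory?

Ending inventory = $3,741.60

Jan 16, 460 sold [FIFO — oldest first]: 247 @ $9.10 + 195 @ $9.30 + 18 @ $10.00 = $4,241.20
Ending inventory: 77 @ $10.00 + 95 @ $11.75 + 133 @ $13.95 = $3,741.60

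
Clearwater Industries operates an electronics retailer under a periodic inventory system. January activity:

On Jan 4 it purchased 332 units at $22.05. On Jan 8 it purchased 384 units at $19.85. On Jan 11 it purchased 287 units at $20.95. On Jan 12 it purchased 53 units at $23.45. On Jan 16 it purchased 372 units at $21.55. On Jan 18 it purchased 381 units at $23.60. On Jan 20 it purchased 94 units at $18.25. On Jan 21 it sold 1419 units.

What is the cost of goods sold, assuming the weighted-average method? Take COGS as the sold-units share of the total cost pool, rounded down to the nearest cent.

COGS = $30,514.24

Jan 21, sell 1419: 1419/1903 × $40,922.20 → $30,514.24
Ending inventory (cost pool remaining) = $10,407.96
Check: goods available $40,922.20 = COGS $30,514.24 + ending $10,407.96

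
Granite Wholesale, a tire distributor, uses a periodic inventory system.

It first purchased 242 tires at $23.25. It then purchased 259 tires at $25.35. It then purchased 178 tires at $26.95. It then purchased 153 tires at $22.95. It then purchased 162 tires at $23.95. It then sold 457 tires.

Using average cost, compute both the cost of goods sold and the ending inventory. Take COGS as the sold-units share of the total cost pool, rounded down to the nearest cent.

COGS = $11,209.14; ending inventory = $13,171.36

Sale 1, sell 457: 457/994 × $24,380.50 → $11,209.14
Ending inventory (cost pool remaining) = $13,171.36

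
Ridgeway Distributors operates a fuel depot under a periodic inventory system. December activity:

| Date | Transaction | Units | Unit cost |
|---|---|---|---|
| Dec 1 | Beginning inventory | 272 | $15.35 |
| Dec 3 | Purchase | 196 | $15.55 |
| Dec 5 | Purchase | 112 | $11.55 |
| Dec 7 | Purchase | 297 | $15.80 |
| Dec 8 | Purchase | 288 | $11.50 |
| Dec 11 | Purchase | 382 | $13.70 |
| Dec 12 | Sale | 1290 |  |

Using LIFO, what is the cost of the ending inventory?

Ending inventory = $3,944.95

Dec 12, 1290 sold [LIFO — newest first]: 382 @ $13.70 + 288 @ $11.50 + 297 @ $15.80 + 112 @ $11.55 + 196 @ $15.55 + 15 @ $15.35 = $17,809.65
Ending inventory: 257 @ $15.35 = $3,944.95
Check: goods available $21,754.60 = COGS $17,809.65 + ending $3,944.95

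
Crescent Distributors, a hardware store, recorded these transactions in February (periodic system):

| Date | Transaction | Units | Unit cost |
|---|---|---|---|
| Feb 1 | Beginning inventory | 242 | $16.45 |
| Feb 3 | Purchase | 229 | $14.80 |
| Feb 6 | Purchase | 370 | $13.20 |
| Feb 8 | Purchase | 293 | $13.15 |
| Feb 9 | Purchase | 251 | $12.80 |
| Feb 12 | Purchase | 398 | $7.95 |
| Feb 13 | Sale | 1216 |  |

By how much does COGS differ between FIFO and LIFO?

$3,310.00

FIFO COGS: 242 @ $16.45 + 229 @ $14.80 + 370 @ $13.20 + 293 @ $13.15 + 82 @ $12.80 = $17,156.65
LIFO COGS: 398 @ $7.95 + 251 @ $12.80 + 293 @ $13.15 + 274 @ $13.20 = $13,846.65
Difference = |$17,156.65 − $13,846.65| = $3,310.00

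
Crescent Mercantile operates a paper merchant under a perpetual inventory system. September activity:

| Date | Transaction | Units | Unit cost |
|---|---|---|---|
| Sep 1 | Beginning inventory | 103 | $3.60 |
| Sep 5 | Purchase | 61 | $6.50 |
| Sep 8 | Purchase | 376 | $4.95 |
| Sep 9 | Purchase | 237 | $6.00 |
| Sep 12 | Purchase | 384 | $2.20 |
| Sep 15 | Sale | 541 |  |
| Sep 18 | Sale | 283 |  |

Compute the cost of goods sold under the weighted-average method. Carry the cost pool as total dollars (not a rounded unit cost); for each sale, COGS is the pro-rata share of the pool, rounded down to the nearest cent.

COGS = $3,474.35

After Sep 1: 103 on hand, pool $370.80 (≈ $3.6000 each)
After Sep 5: 164 on hand, pool $767.30 (≈ $4.6787 each)
After Sep 8: 540 on hand, pool $2,628.50 (≈ $4.8676 each)
After Sep 9: 777 on hand, pool $4,050.50 (≈ $5.2130 each)
After Sep 12: 1161 on hand, pool $4,895.30 (≈ $4.2165 each)
Sep 15, sell 541: 541/1161 × $4,895.30 → $2,281.10
Sep 18, sell 283: 283/620 × $2,614.20 → $1,193.25
Total COGS = $2,281.10 + $1,193.25 = $3,474.35
Ending inventory (cost pool remaining) = $1,420.95
Check: goods available $4,895.30 = COGS $3,474.35 + ending $1,420.95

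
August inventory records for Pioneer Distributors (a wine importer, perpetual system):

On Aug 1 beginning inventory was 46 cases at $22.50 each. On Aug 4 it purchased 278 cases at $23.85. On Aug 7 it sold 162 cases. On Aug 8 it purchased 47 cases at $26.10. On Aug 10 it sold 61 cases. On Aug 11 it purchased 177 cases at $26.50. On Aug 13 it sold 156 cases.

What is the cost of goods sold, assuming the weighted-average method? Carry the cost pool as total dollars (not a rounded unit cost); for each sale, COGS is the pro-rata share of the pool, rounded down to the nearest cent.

COGS = $9,280.43

After Aug 1: 46 on hand, pool $1,035.00 (≈ $22.5000 each)
After Aug 4: 324 on hand, pool $7,665.30 (≈ $23.6583 each)
Aug 7, sell 162: 162/324 × $7,665.30 → $3,832.65
After Aug 8: 209 on hand, pool $5,059.35 (≈ $24.2074 each)
Aug 10, sell 61: 61/209 × $5,059.35 → $1,476.65
After Aug 11: 325 on hand, pool $8,273.20 (≈ $25.4560 each)
Aug 13, sell 156: 156/325 × $8,273.20 → $3,971.13
Total COGS = $3,832.65 + $1,476.65 + $3,971.13 = $9,280.43
Ending inventory (cost pool remaining) = $4,302.07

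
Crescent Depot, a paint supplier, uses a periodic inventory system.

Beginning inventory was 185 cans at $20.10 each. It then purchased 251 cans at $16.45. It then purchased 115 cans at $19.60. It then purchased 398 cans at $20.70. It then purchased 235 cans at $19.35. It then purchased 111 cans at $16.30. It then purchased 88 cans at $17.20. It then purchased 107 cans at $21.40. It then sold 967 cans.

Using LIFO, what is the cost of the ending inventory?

Sale 1 (967) [LIFO — newest first]: 107 @ $21.40 + 88 @ $17.20 + 111 @ $16.30 + 235 @ $19.35 + 398 @ $20.70 + 28 @ $19.60 = $18,947.35
Ending inventory: 185 @ $20.10 + 251 @ $16.45 + 87 @ $19.60 = $9,552.65
Check: goods available $28,500.00 = COGS $18,947.35 + ending $9,552.65

Ending inventory = $9,552.65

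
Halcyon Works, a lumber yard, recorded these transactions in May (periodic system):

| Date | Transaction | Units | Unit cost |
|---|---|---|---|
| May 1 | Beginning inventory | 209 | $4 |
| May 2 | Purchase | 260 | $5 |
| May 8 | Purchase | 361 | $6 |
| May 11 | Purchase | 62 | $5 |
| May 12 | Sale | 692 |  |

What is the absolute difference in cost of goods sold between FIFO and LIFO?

FIFO COGS: 209 @ $4 + 260 @ $5 + 223 @ $6 = $3,474
LIFO COGS: 62 @ $5 + 361 @ $6 + 260 @ $5 + 9 @ $4 = $3,812
Difference = |$3,474 − $3,812| = $338

$338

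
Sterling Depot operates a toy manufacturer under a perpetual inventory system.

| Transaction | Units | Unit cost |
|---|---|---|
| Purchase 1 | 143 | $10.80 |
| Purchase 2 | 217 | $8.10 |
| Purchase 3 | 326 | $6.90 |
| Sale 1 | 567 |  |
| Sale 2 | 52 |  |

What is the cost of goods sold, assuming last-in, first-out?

COGS = $4,827.90

Sale 1 (567) [LIFO — newest first]: 326 @ $6.90 + 217 @ $8.10 + 24 @ $10.80 = $4,266.30
Sale 2 (52) [LIFO — newest first]: 52 @ $10.80 = $561.60
Total COGS = $4,266.30 + $561.60 = $4,827.90
Ending inventory: 67 @ $10.80 = $723.60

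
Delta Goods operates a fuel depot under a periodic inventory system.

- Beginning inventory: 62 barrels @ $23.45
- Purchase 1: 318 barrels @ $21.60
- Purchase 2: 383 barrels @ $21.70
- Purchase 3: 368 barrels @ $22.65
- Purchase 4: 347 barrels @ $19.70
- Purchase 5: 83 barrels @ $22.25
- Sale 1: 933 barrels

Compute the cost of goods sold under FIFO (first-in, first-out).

COGS = $20,484.30

Sale 1 (933) [FIFO — oldest first]: 62 @ $23.45 + 318 @ $21.60 + 383 @ $21.70 + 170 @ $22.65 = $20,484.30
Ending inventory: 198 @ $22.65 + 347 @ $19.70 + 83 @ $22.25 = $13,167.35
Check: goods available $33,651.65 = COGS $20,484.30 + ending $13,167.35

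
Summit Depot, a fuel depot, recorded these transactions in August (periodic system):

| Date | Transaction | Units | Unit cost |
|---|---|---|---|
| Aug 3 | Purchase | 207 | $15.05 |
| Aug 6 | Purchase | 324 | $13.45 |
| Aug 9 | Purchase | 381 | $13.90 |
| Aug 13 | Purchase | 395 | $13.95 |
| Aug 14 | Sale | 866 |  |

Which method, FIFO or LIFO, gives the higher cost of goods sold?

FIFO

FIFO COGS: 207 @ $15.05 + 324 @ $13.45 + 335 @ $13.90 = $12,129.65
LIFO COGS: 395 @ $13.95 + 381 @ $13.90 + 90 @ $13.45 = $12,016.65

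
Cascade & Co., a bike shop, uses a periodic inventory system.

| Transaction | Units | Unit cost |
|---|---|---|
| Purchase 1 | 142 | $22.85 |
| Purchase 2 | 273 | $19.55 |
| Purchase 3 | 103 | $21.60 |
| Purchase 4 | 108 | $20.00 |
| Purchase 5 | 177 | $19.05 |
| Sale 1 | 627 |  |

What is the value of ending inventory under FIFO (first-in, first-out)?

Sale 1 (627) [FIFO — oldest first]: 142 @ $22.85 + 273 @ $19.55 + 103 @ $21.60 + 108 @ $20.00 + 1 @ $19.05 = $12,985.70
Ending inventory: 176 @ $19.05 = $3,352.80

Ending inventory = $3,352.80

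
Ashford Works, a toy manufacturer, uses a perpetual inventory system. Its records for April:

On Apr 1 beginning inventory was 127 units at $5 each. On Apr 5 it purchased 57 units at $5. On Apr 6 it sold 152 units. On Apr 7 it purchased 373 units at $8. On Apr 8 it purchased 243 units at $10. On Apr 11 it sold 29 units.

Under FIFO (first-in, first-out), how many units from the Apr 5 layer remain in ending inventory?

Apr 6, 152 sold [FIFO — oldest first]: 127 @ $5 + 25 @ $5 = $760
Apr 11, 29 sold [FIFO — oldest first]: 29 @ $5 = $145
Total COGS = $760 + $145 = $905
Ending inventory: 3 @ $5 + 373 @ $8 + 243 @ $10 = $5,429
Check: goods available $6,334 = COGS $905 + ending $5,429

3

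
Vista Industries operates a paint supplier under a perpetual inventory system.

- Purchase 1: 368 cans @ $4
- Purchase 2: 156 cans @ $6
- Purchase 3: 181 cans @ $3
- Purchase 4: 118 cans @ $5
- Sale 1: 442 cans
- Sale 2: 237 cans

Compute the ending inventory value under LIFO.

Ending inventory = $576

Sale 1 (442) [LIFO — newest first]: 118 @ $5 + 181 @ $3 + 143 @ $6 = $1,991
Sale 2 (237) [LIFO — newest first]: 13 @ $6 + 224 @ $4 = $974
Total COGS = $1,991 + $974 = $2,965
Ending inventory: 144 @ $4 = $576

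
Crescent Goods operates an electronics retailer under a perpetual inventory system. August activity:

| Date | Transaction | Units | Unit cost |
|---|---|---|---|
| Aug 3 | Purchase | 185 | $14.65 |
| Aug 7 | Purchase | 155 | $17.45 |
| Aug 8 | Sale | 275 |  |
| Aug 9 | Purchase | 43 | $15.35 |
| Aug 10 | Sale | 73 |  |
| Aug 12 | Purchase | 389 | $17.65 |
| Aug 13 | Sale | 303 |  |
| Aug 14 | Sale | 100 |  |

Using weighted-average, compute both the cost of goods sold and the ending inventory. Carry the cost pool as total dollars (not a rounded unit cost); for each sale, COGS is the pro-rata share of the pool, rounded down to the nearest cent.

COGS = $12,573.63; ending inventory = $367.27

After Aug 3: 185 on hand, pool $2,710.25 (≈ $14.6500 each)
After Aug 7: 340 on hand, pool $5,415.00 (≈ $15.9265 each)
Aug 8, sell 275: 275/340 × $5,415.00 → $4,379.77
After Aug 9: 108 on hand, pool $1,695.28 (≈ $15.6970 each)
Aug 10, sell 73: 73/108 × $1,695.28 → $1,145.88
After Aug 12: 424 on hand, pool $7,415.25 (≈ $17.4888 each)
Aug 13, sell 303: 303/424 × $7,415.25 → $5,299.10
Aug 14, sell 100: 100/121 × $2,116.15 → $1,748.88
Total COGS = $4,379.77 + $1,145.88 + $5,299.10 + $1,748.88 = $12,573.63
Ending inventory (cost pool remaining) = $367.27
Check: goods available $12,940.90 = COGS $12,573.63 + ending $367.27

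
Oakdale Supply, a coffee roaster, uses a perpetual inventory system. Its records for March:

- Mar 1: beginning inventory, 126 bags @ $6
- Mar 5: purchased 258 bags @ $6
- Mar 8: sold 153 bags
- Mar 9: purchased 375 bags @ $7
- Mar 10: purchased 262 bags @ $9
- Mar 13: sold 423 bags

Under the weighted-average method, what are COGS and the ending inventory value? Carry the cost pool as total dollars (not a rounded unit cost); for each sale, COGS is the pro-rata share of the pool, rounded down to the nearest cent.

After Mar 1: 126 on hand, pool $756.00 (≈ $6.0000 each)
After Mar 5: 384 on hand, pool $2,304.00 (≈ $6.0000 each)
Mar 8, sell 153: 153/384 × $2,304.00 → $918.00
After Mar 9: 606 on hand, pool $4,011.00 (≈ $6.6188 each)
After Mar 10: 868 on hand, pool $6,369.00 (≈ $7.3376 each)
Mar 13, sell 423: 423/868 × $6,369.00 → $3,103.78
Total COGS = $918.00 + $3,103.78 = $4,021.78
Ending inventory (cost pool remaining) = $3,265.22
Check: goods available $7,287.00 = COGS $4,021.78 + ending $3,265.22

COGS = $4,021.78; ending inventory = $3,265.22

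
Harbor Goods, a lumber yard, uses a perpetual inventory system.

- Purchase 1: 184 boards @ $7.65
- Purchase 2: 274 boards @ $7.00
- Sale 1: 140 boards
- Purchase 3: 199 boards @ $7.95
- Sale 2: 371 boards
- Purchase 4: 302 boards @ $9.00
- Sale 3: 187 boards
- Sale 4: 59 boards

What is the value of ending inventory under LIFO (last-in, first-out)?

Ending inventory = $1,620.90

Sale 1 (140) [LIFO — newest first]: 140 @ $7.00 = $980.00
Sale 2 (371) [LIFO — newest first]: 199 @ $7.95 + 134 @ $7.00 + 38 @ $7.65 = $2,810.75
Sale 3 (187) [LIFO — newest first]: 187 @ $9.00 = $1,683.00
Sale 4 (59) [LIFO — newest first]: 59 @ $9.00 = $531.00
Total COGS = $980.00 + $2,810.75 + $1,683.00 + $531.00 = $6,004.75
Ending inventory: 146 @ $7.65 + 56 @ $9.00 = $1,620.90
Check: goods available $7,625.65 = COGS $6,004.75 + ending $1,620.90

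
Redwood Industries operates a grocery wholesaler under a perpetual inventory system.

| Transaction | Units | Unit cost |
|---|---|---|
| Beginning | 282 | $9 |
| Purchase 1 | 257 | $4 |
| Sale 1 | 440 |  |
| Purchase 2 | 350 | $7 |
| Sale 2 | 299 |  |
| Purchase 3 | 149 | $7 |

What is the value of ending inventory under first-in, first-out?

Ending inventory = $2,093

Sale 1 (440) [FIFO — oldest first]: 282 @ $9 + 158 @ $4 = $3,170
Sale 2 (299) [FIFO — oldest first]: 99 @ $4 + 200 @ $7 = $1,796
Total COGS = $3,170 + $1,796 = $4,966
Ending inventory: 150 @ $7 + 149 @ $7 = $2,093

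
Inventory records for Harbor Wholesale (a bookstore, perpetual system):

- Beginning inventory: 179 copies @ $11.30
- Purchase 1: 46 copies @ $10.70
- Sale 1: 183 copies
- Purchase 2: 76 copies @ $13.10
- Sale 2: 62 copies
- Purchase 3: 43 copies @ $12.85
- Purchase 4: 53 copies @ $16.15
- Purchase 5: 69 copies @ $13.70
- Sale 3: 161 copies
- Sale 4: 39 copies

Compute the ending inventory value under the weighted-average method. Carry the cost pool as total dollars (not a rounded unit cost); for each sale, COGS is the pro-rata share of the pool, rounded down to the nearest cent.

After Beginning: 179 on hand, pool $2,022.70 (≈ $11.3000 each)
After Purchase 1: 225 on hand, pool $2,514.90 (≈ $11.1773 each)
Sale 1, sell 183: 183/225 × $2,514.90 → $2,045.45
After Purchase 2: 118 on hand, pool $1,465.05 (≈ $12.4157 each)
Sale 2, sell 62: 62/118 × $1,465.05 → $769.77
After Purchase 3: 99 on hand, pool $1,247.83 (≈ $12.6043 each)
After Purchase 4: 152 on hand, pool $2,103.78 (≈ $13.8407 each)
After Purchase 5: 221 on hand, pool $3,049.08 (≈ $13.7967 each)
Sale 3, sell 161: 161/221 × $3,049.08 → $2,221.27
Sale 4, sell 39: 39/60 × $827.81 → $538.07
Total COGS = $2,045.45 + $769.77 + $2,221.27 + $538.07 = $5,574.56
Ending inventory (cost pool remaining) = $289.74
Check: goods available $5,864.30 = COGS $5,574.56 + ending $289.74

Ending inventory = $289.74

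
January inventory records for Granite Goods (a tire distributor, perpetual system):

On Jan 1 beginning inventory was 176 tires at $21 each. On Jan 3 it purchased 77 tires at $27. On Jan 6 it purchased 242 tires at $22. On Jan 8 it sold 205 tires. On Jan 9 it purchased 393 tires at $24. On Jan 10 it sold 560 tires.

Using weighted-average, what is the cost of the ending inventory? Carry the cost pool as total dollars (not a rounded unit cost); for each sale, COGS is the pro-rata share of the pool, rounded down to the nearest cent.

After Jan 1: 176 on hand, pool $3,696.00 (≈ $21.0000 each)
After Jan 3: 253 on hand, pool $5,775.00 (≈ $22.8261 each)
After Jan 6: 495 on hand, pool $11,099.00 (≈ $22.4222 each)
Jan 8, sell 205: 205/495 × $11,099.00 → $4,596.55
After Jan 9: 683 on hand, pool $15,934.45 (≈ $23.3301 each)
Jan 10, sell 560: 560/683 × $15,934.45 → $13,064.84
Total COGS = $4,596.55 + $13,064.84 = $17,661.39
Ending inventory (cost pool remaining) = $2,869.61

Ending inventory = $2,869.61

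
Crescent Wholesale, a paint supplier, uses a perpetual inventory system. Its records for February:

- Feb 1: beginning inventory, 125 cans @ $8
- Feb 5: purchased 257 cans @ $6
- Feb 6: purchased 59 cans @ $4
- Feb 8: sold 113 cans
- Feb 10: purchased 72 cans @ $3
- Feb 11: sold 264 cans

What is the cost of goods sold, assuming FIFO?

COGS = $2,512

Feb 8, 113 sold [FIFO — oldest first]: 113 @ $8 = $904
Feb 11, 264 sold [FIFO — oldest first]: 12 @ $8 + 252 @ $6 = $1,608
Total COGS = $904 + $1,608 = $2,512
Ending inventory: 5 @ $6 + 59 @ $4 + 72 @ $3 = $482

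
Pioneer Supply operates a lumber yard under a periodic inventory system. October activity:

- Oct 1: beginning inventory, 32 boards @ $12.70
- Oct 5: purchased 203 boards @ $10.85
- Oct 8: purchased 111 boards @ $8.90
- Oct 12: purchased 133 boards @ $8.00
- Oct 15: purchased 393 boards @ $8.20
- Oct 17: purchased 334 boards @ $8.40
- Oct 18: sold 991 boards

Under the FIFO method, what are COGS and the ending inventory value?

Oct 18, 991 sold [FIFO — oldest first]: 32 @ $12.70 + 203 @ $10.85 + 111 @ $8.90 + 133 @ $8.00 + 393 @ $8.20 + 119 @ $8.40 = $8,883.05
Ending inventory: 215 @ $8.40 = $1,806.00

COGS = $8,883.05; ending inventory = $1,806.00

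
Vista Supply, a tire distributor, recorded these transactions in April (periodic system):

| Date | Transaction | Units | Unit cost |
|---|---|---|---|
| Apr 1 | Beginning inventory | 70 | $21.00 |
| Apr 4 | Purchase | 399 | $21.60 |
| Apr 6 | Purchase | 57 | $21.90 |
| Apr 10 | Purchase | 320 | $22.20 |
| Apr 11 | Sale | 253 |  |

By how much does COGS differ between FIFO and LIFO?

FIFO COGS: 70 @ $21.00 + 183 @ $21.60 = $5,422.80
LIFO COGS: 253 @ $22.20 = $5,616.60
Difference = |$5,422.80 − $5,616.60| = $193.80

$193.80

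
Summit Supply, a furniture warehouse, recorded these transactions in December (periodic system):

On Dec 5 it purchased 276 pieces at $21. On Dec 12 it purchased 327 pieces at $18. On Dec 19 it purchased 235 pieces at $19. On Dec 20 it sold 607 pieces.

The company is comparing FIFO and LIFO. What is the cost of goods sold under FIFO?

FIFO COGS: 276 @ $21 + 327 @ $18 + 4 @ $19 = $11,758
LIFO COGS: 235 @ $19 + 327 @ $18 + 45 @ $21 = $11,296

COGS = $11,758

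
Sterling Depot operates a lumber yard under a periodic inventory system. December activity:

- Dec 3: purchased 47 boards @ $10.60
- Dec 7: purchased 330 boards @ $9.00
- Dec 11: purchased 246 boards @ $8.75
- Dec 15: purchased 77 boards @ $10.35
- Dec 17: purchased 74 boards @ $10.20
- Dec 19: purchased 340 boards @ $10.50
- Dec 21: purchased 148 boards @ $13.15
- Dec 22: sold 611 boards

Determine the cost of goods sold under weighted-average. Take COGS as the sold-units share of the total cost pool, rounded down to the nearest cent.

Dec 22, sell 611: 611/1262 × $12,688.65 → $6,143.23
Ending inventory (cost pool remaining) = $6,545.42

COGS = $6,143.23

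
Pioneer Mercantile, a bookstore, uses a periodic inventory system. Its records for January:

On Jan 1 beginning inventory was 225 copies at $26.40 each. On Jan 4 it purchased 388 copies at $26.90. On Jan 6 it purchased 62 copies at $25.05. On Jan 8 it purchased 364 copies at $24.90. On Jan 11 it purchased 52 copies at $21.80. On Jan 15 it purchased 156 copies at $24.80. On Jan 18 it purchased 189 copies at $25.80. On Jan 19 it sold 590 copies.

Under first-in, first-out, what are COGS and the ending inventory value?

Jan 19, 590 sold [FIFO — oldest first]: 225 @ $26.40 + 365 @ $26.90 = $15,758.50
Ending inventory: 23 @ $26.90 + 62 @ $25.05 + 364 @ $24.90 + 52 @ $21.80 + 156 @ $24.80 + 189 @ $25.80 = $21,114.00

COGS = $15,758.50; ending inventory = $21,114.00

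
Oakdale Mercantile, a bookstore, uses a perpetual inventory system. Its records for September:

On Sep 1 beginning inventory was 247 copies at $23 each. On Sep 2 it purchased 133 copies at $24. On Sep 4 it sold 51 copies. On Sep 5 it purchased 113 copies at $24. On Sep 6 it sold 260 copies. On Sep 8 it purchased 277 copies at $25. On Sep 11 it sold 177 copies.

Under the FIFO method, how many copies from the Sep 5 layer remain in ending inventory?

5

Sep 4, 51 sold [FIFO — oldest first]: 51 @ $23 = $1,173
Sep 6, 260 sold [FIFO — oldest first]: 196 @ $23 + 64 @ $24 = $6,044
Sep 11, 177 sold [FIFO — oldest first]: 69 @ $24 + 108 @ $24 = $4,248
Total COGS = $1,173 + $6,044 + $4,248 = $11,465
Ending inventory: 5 @ $24 + 277 @ $25 = $7,045
Check: goods available $18,510 = COGS $11,465 + ending $7,045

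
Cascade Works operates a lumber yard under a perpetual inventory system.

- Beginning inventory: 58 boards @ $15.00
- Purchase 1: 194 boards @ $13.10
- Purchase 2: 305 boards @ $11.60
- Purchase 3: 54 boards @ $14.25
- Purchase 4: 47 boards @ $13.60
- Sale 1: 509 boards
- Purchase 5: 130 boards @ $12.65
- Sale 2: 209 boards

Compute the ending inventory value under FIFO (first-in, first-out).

Sale 1 (509) [FIFO — oldest first]: 58 @ $15.00 + 194 @ $13.10 + 257 @ $11.60 = $6,392.60
Sale 2 (209) [FIFO — oldest first]: 48 @ $11.60 + 54 @ $14.25 + 47 @ $13.60 + 60 @ $12.65 = $2,724.50
Total COGS = $6,392.60 + $2,724.50 = $9,117.10
Ending inventory: 70 @ $12.65 = $885.50

Ending inventory = $885.50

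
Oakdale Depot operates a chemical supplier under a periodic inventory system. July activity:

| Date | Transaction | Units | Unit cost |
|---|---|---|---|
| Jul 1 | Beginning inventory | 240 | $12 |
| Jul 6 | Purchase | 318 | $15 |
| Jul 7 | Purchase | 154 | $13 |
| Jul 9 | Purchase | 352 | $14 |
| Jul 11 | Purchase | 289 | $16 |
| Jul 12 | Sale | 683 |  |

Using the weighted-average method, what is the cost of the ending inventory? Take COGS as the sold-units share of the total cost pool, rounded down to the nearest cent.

Ending inventory = $9,509.75

Jul 12, sell 683: 683/1353 × $19,204.00 → $9,694.25
Ending inventory (cost pool remaining) = $9,509.75
Check: goods available $19,204.00 = COGS $9,694.25 + ending $9,509.75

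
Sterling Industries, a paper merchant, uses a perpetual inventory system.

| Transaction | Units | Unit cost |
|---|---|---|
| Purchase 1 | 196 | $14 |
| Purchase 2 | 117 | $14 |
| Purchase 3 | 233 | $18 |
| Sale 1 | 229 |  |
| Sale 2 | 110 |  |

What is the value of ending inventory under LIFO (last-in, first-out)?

Sale 1 (229) [LIFO — newest first]: 229 @ $18 = $4,122
Sale 2 (110) [LIFO — newest first]: 4 @ $18 + 106 @ $14 = $1,556
Total COGS = $4,122 + $1,556 = $5,678
Ending inventory: 196 @ $14 + 11 @ $14 = $2,898
Check: goods available $8,576 = COGS $5,678 + ending $2,898

Ending inventory = $2,898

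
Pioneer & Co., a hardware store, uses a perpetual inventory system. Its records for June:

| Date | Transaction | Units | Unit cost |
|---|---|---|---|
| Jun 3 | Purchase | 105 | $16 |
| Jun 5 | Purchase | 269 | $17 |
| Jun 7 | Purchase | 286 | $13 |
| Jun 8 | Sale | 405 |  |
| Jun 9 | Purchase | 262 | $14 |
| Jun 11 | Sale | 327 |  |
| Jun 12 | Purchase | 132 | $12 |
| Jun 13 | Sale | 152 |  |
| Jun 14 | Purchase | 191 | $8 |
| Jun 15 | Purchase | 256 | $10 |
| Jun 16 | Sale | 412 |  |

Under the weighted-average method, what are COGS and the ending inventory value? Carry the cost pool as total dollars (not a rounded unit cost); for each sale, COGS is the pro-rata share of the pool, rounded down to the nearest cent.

After Jun 3: 105 on hand, pool $1,680.00 (≈ $16.0000 each)
After Jun 5: 374 on hand, pool $6,253.00 (≈ $16.7193 each)
After Jun 7: 660 on hand, pool $9,971.00 (≈ $15.1076 each)
Jun 8, sell 405: 405/660 × $9,971.00 → $6,118.56
After Jun 9: 517 on hand, pool $7,520.44 (≈ $14.5463 each)
Jun 11, sell 327: 327/517 × $7,520.44 → $4,756.64
After Jun 12: 322 on hand, pool $4,347.80 (≈ $13.5025 each)
Jun 13, sell 152: 152/322 × $4,347.80 → $2,052.37
After Jun 14: 361 on hand, pool $3,823.43 (≈ $10.5912 each)
After Jun 15: 617 on hand, pool $6,383.43 (≈ $10.3459 each)
Jun 16, sell 412: 412/617 × $6,383.43 → $4,262.51
Total COGS = $6,118.56 + $4,756.64 + $2,052.37 + $4,262.51 = $17,190.08
Ending inventory (cost pool remaining) = $2,120.92

COGS = $17,190.08; ending inventory = $2,120.92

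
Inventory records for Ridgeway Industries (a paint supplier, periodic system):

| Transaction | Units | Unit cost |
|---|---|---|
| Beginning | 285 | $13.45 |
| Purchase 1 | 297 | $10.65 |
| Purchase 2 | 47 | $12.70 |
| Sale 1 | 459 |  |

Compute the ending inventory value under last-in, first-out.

Ending inventory = $2,286.50

Sale 1 (459) [LIFO — newest first]: 47 @ $12.70 + 297 @ $10.65 + 115 @ $13.45 = $5,306.70
Ending inventory: 170 @ $13.45 = $2,286.50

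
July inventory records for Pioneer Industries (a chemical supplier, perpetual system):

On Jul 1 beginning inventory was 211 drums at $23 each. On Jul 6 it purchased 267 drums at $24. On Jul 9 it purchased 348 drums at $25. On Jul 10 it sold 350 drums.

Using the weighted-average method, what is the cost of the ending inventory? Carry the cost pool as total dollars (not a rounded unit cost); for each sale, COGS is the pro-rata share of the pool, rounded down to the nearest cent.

Ending inventory = $11,502.95

After Jul 1: 211 on hand, pool $4,853.00 (≈ $23.0000 each)
After Jul 6: 478 on hand, pool $11,261.00 (≈ $23.5586 each)
After Jul 9: 826 on hand, pool $19,961.00 (≈ $24.1659 each)
Jul 10, sell 350: 350/826 × $19,961.00 → $8,458.05
Ending inventory (cost pool remaining) = $11,502.95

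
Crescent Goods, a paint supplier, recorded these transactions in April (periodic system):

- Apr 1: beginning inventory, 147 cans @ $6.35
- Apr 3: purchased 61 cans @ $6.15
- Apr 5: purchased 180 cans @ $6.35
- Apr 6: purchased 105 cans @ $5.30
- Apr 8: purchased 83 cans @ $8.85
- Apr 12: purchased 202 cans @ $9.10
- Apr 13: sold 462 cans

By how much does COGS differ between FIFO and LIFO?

FIFO COGS: 147 @ $6.35 + 61 @ $6.15 + 180 @ $6.35 + 74 @ $5.30 = $2,843.80
LIFO COGS: 202 @ $9.10 + 83 @ $8.85 + 105 @ $5.30 + 72 @ $6.35 = $3,586.45
Difference = |$2,843.80 − $3,586.45| = $742.65

$742.65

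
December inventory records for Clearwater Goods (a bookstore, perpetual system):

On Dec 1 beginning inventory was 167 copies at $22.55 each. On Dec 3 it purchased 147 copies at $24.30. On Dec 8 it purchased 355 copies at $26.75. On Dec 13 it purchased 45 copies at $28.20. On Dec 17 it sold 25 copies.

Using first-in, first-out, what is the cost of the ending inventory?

Ending inventory = $17,539.45

Dec 17, 25 sold [FIFO — oldest first]: 25 @ $22.55 = $563.75
Ending inventory: 142 @ $22.55 + 147 @ $24.30 + 355 @ $26.75 + 45 @ $28.20 = $17,539.45
Check: goods available $18,103.20 = COGS $563.75 + ending $17,539.45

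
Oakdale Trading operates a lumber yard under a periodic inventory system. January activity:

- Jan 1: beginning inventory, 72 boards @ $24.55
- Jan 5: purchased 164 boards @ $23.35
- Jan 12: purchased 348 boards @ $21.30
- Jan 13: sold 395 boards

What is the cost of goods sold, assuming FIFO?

Jan 13, 395 sold [FIFO — oldest first]: 72 @ $24.55 + 164 @ $23.35 + 159 @ $21.30 = $8,983.70
Ending inventory: 189 @ $21.30 = $4,025.70
Check: goods available $13,009.40 = COGS $8,983.70 + ending $4,025.70

COGS = $8,983.70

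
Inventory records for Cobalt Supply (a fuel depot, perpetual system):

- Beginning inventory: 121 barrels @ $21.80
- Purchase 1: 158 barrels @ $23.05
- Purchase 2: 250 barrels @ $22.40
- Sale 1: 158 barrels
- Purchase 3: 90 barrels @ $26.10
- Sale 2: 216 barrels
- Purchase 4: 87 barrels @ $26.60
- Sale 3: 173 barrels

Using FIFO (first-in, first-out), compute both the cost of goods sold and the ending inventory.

COGS = $12,349.50; ending inventory = $4,193.40

Sale 1 (158) [FIFO — oldest first]: 121 @ $21.80 + 37 @ $23.05 = $3,490.65
Sale 2 (216) [FIFO — oldest first]: 121 @ $23.05 + 95 @ $22.40 = $4,917.05
Sale 3 (173) [FIFO — oldest first]: 155 @ $22.40 + 18 @ $26.10 = $3,941.80
Total COGS = $3,490.65 + $4,917.05 + $3,941.80 = $12,349.50
Ending inventory: 72 @ $26.10 + 87 @ $26.60 = $4,193.40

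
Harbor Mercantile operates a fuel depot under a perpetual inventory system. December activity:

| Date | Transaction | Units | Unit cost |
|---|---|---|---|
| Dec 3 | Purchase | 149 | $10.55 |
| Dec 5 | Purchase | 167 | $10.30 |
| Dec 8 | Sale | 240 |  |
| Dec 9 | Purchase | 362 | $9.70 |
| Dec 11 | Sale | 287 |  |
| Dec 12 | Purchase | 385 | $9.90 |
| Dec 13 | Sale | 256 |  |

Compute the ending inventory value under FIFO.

Dec 8, 240 sold [FIFO — oldest first]: 149 @ $10.55 + 91 @ $10.30 = $2,509.25
Dec 11, 287 sold [FIFO — oldest first]: 76 @ $10.30 + 211 @ $9.70 = $2,829.50
Dec 13, 256 sold [FIFO — oldest first]: 151 @ $9.70 + 105 @ $9.90 = $2,504.20
Total COGS = $2,509.25 + $2,829.50 + $2,504.20 = $7,842.95
Ending inventory: 280 @ $9.90 = $2,772.00
Check: goods available $10,614.95 = COGS $7,842.95 + ending $2,772.00

Ending inventory = $2,772.00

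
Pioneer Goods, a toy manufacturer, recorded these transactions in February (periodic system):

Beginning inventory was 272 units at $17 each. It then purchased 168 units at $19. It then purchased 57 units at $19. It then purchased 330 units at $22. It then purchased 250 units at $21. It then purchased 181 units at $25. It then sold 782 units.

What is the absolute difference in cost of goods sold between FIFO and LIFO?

$2,265

FIFO COGS: 272 @ $17 + 168 @ $19 + 57 @ $19 + 285 @ $22 = $15,169
LIFO COGS: 181 @ $25 + 250 @ $21 + 330 @ $22 + 21 @ $19 = $17,434
Difference = |$15,169 − $17,434| = $2,265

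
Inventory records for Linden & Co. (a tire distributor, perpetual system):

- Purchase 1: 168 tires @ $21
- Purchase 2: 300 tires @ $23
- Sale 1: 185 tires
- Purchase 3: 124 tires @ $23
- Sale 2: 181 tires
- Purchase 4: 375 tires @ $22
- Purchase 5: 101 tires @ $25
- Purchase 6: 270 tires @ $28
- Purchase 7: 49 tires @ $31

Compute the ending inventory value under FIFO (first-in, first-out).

Sale 1 (185) [FIFO — oldest first]: 168 @ $21 + 17 @ $23 = $3,919
Sale 2 (181) [FIFO — oldest first]: 181 @ $23 = $4,163
Total COGS = $3,919 + $4,163 = $8,082
Ending inventory: 102 @ $23 + 124 @ $23 + 375 @ $22 + 101 @ $25 + 270 @ $28 + 49 @ $31 = $25,052
Check: goods available $33,134 = COGS $8,082 + ending $25,052

Ending inventory = $25,052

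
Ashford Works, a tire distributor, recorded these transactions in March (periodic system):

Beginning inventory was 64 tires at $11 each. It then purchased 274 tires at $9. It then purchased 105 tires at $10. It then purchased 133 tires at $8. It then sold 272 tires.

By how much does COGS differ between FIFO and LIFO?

FIFO COGS: 64 @ $11 + 208 @ $9 = $2,576
LIFO COGS: 133 @ $8 + 105 @ $10 + 34 @ $9 = $2,420
Difference = |$2,576 − $2,420| = $156

$156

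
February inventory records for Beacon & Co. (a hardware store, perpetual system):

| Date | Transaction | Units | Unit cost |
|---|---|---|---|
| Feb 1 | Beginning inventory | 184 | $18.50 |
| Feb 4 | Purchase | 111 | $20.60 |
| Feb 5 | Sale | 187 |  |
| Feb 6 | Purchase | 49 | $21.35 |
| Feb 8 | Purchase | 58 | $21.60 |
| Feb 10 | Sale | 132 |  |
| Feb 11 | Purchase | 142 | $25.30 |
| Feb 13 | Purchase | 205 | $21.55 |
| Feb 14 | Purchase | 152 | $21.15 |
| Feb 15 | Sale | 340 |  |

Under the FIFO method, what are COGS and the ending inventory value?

Feb 5, 187 sold [FIFO — oldest first]: 184 @ $18.50 + 3 @ $20.60 = $3,465.80
Feb 10, 132 sold [FIFO — oldest first]: 108 @ $20.60 + 24 @ $21.35 = $2,737.20
Feb 15, 340 sold [FIFO — oldest first]: 25 @ $21.35 + 58 @ $21.60 + 142 @ $25.30 + 115 @ $21.55 = $7,857.40
Total COGS = $3,465.80 + $2,737.20 + $7,857.40 = $14,060.40
Ending inventory: 90 @ $21.55 + 152 @ $21.15 = $5,154.30
Check: goods available $19,214.70 = COGS $14,060.40 + ending $5,154.30

COGS = $14,060.40; ending inventory = $5,154.30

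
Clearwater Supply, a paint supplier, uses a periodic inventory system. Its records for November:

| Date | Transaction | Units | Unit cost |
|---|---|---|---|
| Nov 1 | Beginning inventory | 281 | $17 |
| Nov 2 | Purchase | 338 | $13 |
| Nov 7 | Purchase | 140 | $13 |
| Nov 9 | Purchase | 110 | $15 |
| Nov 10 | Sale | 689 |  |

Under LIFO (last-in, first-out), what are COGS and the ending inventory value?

COGS = $9,581; ending inventory = $3,060

Nov 10, 689 sold [LIFO — newest first]: 110 @ $15 + 140 @ $13 + 338 @ $13 + 101 @ $17 = $9,581
Ending inventory: 180 @ $17 = $3,060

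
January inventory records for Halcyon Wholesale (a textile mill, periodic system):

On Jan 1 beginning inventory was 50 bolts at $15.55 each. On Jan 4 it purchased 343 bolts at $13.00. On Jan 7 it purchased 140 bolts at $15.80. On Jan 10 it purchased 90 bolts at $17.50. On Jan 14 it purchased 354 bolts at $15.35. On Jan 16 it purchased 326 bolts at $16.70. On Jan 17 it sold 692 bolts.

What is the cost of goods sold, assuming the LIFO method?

COGS = $11,088.10

Jan 17, 692 sold [LIFO — newest first]: 326 @ $16.70 + 354 @ $15.35 + 12 @ $17.50 = $11,088.10
Ending inventory: 50 @ $15.55 + 343 @ $13.00 + 140 @ $15.80 + 78 @ $17.50 = $8,813.50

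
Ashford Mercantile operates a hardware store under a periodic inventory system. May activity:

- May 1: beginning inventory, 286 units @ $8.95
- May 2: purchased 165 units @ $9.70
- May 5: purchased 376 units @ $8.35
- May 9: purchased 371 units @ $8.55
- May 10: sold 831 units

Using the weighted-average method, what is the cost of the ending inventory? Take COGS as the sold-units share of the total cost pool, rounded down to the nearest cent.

Ending inventory = $3,207.99

May 10, sell 831: 831/1198 × $10,471.85 → $7,263.86
Ending inventory (cost pool remaining) = $3,207.99
Check: goods available $10,471.85 = COGS $7,263.86 + ending $3,207.99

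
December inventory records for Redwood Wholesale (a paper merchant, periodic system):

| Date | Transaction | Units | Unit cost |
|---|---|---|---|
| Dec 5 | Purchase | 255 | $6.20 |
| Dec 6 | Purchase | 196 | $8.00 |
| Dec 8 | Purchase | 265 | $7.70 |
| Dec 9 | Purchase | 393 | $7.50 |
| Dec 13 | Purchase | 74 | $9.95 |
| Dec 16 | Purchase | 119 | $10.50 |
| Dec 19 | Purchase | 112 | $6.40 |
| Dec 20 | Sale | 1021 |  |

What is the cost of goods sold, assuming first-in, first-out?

COGS = $7,477.00

Dec 20, 1021 sold [FIFO — oldest first]: 255 @ $6.20 + 196 @ $8.00 + 265 @ $7.70 + 305 @ $7.50 = $7,477.00
Ending inventory: 88 @ $7.50 + 74 @ $9.95 + 119 @ $10.50 + 112 @ $6.40 = $3,362.60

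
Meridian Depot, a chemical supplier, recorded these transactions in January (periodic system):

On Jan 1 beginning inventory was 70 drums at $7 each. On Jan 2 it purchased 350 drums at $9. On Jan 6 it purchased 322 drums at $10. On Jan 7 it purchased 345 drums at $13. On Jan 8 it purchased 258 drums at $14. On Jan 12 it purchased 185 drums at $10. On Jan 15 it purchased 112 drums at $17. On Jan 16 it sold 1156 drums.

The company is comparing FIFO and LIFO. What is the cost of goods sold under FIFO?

COGS = $12,311

FIFO COGS: 70 @ $7 + 350 @ $9 + 322 @ $10 + 345 @ $13 + 69 @ $14 = $12,311
LIFO COGS: 112 @ $17 + 185 @ $10 + 258 @ $14 + 345 @ $13 + 256 @ $10 = $14,411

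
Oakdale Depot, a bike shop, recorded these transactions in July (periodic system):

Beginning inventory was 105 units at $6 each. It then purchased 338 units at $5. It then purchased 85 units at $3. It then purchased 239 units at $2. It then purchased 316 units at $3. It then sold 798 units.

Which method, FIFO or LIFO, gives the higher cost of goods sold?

FIFO

FIFO COGS: 105 @ $6 + 338 @ $5 + 85 @ $3 + 239 @ $2 + 31 @ $3 = $3,146
LIFO COGS: 316 @ $3 + 239 @ $2 + 85 @ $3 + 158 @ $5 = $2,471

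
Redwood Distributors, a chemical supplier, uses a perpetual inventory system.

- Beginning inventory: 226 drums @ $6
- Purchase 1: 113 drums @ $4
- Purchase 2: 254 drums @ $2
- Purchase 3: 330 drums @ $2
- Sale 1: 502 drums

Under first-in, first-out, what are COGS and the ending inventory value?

COGS = $2,134; ending inventory = $842

Sale 1 (502) [FIFO — oldest first]: 226 @ $6 + 113 @ $4 + 163 @ $2 = $2,134
Ending inventory: 91 @ $2 + 330 @ $2 = $842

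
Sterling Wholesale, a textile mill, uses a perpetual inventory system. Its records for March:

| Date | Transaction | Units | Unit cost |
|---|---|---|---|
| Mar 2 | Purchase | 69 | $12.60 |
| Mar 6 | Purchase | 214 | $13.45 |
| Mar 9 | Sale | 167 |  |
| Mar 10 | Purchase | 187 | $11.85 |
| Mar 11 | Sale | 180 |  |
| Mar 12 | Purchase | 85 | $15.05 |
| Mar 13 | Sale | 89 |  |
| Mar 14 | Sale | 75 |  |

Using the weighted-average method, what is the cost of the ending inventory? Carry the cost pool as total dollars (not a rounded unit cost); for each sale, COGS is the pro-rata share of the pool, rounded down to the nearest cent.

Ending inventory = $592.82

After Mar 2: 69 on hand, pool $869.40 (≈ $12.6000 each)
After Mar 6: 283 on hand, pool $3,747.70 (≈ $13.2428 each)
Mar 9, sell 167: 167/283 × $3,747.70 → $2,211.54
After Mar 10: 303 on hand, pool $3,752.11 (≈ $12.3832 each)
Mar 11, sell 180: 180/303 × $3,752.11 → $2,228.97
After Mar 12: 208 on hand, pool $2,802.39 (≈ $13.4730 each)
Mar 13, sell 89: 89/208 × $2,802.39 → $1,199.09
Mar 14, sell 75: 75/119 × $1,603.30 → $1,010.48
Total COGS = $2,211.54 + $2,228.97 + $1,199.09 + $1,010.48 = $6,650.08
Ending inventory (cost pool remaining) = $592.82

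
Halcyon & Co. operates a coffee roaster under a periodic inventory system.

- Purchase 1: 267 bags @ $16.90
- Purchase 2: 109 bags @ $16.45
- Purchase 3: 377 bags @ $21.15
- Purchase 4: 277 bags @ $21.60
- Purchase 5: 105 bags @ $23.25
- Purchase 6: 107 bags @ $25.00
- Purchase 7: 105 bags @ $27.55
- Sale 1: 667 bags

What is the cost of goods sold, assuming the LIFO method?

Sale 1 (667) [LIFO — newest first]: 105 @ $27.55 + 107 @ $25.00 + 105 @ $23.25 + 277 @ $21.60 + 73 @ $21.15 = $15,536.15
Ending inventory: 267 @ $16.90 + 109 @ $16.45 + 304 @ $21.15 = $12,734.95
Check: goods available $28,271.10 = COGS $15,536.15 + ending $12,734.95

COGS = $15,536.15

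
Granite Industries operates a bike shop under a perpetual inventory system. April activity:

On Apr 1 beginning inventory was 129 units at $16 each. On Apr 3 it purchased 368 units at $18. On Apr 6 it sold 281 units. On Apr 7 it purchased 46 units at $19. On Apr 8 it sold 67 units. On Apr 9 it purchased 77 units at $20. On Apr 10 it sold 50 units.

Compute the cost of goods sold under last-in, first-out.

Apr 6, 281 sold [LIFO — newest first]: 281 @ $18 = $5,058
Apr 8, 67 sold [LIFO — newest first]: 46 @ $19 + 21 @ $18 = $1,252
Apr 10, 50 sold [LIFO — newest first]: 50 @ $20 = $1,000
Total COGS = $5,058 + $1,252 + $1,000 = $7,310
Ending inventory: 129 @ $16 + 66 @ $18 + 27 @ $20 = $3,792
Check: goods available $11,102 = COGS $7,310 + ending $3,792

COGS = $7,310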